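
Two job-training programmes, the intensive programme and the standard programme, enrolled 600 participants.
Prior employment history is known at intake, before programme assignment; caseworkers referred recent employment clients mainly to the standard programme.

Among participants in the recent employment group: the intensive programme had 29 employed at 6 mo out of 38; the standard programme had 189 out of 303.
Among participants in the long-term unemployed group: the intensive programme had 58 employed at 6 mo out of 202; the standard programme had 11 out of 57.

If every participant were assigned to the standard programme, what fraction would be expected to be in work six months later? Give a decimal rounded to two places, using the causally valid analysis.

Here prior employment history is a common cause — it drives both which programme a case falls under and the outcome. The crude comparison mixes populations; the stratum-specific rates are the causally relevant ones.
Standardising the standard programme to the population prior employment history mix: 0.568·189/303 + 0.432·11/57 = 0.438.

0.44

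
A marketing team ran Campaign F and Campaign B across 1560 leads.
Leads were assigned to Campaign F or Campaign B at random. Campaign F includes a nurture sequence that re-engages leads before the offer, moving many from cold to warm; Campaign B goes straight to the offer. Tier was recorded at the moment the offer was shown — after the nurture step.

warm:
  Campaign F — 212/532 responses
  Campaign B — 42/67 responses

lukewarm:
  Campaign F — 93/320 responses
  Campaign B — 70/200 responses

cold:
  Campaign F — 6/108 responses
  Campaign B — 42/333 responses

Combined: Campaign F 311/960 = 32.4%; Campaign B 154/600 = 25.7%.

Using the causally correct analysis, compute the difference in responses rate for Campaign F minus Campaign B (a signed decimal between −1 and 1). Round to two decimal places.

+0.07

The distribution of engagement tier is itself part of what the campaign does — it is an intermediate outcome. Holding it fixed would remove that part of the effect; the total effect is the pooled difference.
The causal difference is the pooled difference: 0.324 − 0.257 = +0.067.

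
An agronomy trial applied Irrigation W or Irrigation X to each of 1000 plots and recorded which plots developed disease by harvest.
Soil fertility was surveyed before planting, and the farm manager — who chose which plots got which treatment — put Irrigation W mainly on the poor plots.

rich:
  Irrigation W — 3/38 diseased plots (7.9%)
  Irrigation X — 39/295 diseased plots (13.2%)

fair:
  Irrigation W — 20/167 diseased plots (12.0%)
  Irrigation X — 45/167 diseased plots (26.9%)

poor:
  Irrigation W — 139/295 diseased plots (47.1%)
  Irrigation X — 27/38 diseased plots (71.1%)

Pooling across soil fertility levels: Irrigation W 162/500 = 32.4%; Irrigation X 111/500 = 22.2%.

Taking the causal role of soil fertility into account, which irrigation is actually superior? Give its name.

Irrigation W

Since soil fertility is a pre-existing factor (not a product of the irrigation) and it affects the outcome on its own, it is a confounder. The stratified rates, not the pooled rate, identify the causal effect.
Within each level — rich: 7.9% vs 13.2%; fair: 12.0% vs 26.9%; poor: 47.1% vs 71.1% — Irrigation W is lower every time.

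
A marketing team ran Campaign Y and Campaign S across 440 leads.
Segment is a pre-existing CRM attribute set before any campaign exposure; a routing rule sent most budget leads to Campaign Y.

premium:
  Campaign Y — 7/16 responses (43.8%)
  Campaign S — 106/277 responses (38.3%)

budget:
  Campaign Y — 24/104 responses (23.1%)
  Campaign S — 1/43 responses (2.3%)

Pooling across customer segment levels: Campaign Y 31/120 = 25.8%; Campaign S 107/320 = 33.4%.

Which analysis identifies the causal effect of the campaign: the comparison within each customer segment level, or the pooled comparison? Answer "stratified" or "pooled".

stratified

The stratified and pooled comparisons disagree (Campaign Y wins within each customer segment; Campaign S wins overall), so the answer turns on the causal role of customer segment.
Here customer segment is a common cause — it drives both which campaign a case falls under and the outcome. The crude comparison mixes populations; the stratum-specific rates are the causally relevant ones.
Within each level — premium: 43.8% vs 38.3%; budget: 23.1% vs 2.3% — Campaign Y is higher every time.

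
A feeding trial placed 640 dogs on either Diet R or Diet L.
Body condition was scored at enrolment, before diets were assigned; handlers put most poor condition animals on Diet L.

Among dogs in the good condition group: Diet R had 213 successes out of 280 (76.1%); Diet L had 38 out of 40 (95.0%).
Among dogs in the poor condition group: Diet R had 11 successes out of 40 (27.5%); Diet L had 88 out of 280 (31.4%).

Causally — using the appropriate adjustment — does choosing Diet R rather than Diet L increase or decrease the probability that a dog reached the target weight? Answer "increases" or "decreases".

Starting body condition satisfies the back-door criterion: it is not a descendant of the diet, and it blocks the spurious path from diet to outcome. Adjusting for it (i.e., using the within-starting body condition rates) gives the causal effect.
Within each level — good condition: 76.1% vs 95.0%; poor condition: 27.5% vs 31.4% — Diet L is higher every time.

decreases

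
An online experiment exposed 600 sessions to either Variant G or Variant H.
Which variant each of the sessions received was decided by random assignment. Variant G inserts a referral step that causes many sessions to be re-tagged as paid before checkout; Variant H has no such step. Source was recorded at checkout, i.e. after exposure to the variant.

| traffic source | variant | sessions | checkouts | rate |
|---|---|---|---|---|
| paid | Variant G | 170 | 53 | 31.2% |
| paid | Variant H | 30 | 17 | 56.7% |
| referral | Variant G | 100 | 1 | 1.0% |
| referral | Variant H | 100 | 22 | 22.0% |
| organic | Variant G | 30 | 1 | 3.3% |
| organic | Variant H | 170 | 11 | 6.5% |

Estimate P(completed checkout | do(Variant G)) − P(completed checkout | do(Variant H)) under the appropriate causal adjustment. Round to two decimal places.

+0.02

Variant H is higher inside every traffic source stratum but Variant G is higher in aggregate. Whether to stratify depends on how traffic source relates to the variant.
Traffic source here is a post-treatment variable shaped by the variant; conditioning on it would introduce bias rather than remove it. The overall comparison is the causal one.
The causal difference is the pooled difference: 0.183 − 0.167 = +0.017.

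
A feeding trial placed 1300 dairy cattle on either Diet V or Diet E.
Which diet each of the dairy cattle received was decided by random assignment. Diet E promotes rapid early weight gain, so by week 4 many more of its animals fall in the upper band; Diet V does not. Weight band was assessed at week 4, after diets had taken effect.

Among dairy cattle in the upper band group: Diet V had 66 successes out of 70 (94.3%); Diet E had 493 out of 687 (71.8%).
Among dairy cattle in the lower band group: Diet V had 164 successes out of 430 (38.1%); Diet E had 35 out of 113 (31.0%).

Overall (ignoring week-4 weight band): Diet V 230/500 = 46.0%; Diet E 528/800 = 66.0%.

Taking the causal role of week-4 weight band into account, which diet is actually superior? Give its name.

Because the diet influences week-4 weight band, week-4 weight band is a post-treatment mediator, not a confounder. Stratifying on it would bias the estimate; the causal effect is the crude pooled difference.
Pooled: Diet V 46.0% vs Diet E 66.0%; Diet E is higher overall.

Diet E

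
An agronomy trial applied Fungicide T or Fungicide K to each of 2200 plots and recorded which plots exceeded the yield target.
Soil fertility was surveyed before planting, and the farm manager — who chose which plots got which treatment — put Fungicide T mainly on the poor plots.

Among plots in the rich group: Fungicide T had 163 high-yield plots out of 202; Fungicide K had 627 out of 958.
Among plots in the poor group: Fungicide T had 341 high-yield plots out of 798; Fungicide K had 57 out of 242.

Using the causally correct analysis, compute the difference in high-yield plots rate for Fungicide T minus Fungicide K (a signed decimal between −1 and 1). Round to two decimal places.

+0.17

Soil fertility satisfies the back-door criterion: it is not a descendant of the fungicide, and it blocks the spurious path from fungicide to outcome. Adjusting for it (i.e., using the within-soil fertility rates) gives the causal effect.
Adjusting over the population distribution of soil fertility: 0.527·(0.807−0.654) + 0.473·(0.427−0.236) = +0.171.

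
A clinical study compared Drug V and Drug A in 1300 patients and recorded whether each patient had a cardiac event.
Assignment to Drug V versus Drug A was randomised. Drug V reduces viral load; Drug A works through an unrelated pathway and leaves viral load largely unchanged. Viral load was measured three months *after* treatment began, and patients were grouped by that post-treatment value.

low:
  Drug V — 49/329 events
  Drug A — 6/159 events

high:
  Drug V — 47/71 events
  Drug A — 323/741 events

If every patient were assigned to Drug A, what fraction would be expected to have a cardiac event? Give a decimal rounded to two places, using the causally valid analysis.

0.37

Viral load is recorded after the drug and is itself shifted by it — it sits on the causal path from drug to outcome. Conditioning on a mediator would strip out part of the effect we want; the pooled comparison gives the total causal effect.
So P(outcome | do(Drug A)) is just the pooled rate for Drug A: 329/900 = 0.366.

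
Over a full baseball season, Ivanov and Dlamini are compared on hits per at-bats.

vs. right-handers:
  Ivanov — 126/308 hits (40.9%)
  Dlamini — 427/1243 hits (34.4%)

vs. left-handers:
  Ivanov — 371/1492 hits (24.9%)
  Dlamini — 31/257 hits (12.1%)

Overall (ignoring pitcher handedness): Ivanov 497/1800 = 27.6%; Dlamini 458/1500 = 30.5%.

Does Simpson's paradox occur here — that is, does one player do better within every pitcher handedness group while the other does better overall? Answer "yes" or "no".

yes

Within each pitcher handedness level (vs. right-handers 40.9% vs 34.4%; vs. left-handers 24.9% vs 12.1%), Ivanov has the higher rate every time. Pooled: 27.6% vs 30.5% — Dlamini has the higher rate overall. The two comparisons disagree.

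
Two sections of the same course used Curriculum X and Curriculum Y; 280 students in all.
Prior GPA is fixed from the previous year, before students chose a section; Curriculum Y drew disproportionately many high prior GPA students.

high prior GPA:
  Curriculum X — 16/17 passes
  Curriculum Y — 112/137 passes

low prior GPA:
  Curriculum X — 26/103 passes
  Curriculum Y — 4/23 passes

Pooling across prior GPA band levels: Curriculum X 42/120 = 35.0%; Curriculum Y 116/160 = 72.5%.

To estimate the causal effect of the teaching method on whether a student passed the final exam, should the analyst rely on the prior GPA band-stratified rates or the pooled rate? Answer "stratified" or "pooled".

The stratified and pooled comparisons disagree (Curriculum X wins within each prior GPA band; Curriculum Y wins overall), so the answer turns on the causal role of prior GPA band.
Prior GPA band satisfies the back-door criterion: it is not a descendant of the teaching method, and it blocks the spurious path from teaching method to outcome. Adjusting for it (i.e., using the within-prior GPA band rates) gives the causal effect.
Within each level — high prior GPA: 94.1% vs 81.8%; low prior GPA: 25.2% vs 17.4% — Curriculum X is higher every time.

stratified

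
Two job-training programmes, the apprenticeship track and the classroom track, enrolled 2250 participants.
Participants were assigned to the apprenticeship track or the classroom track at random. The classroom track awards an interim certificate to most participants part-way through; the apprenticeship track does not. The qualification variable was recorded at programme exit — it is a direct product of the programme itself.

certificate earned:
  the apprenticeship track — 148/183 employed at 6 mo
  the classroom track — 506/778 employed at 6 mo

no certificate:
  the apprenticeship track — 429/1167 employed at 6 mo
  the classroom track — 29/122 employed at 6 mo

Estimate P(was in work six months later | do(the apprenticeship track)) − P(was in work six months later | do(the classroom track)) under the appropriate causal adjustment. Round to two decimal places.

The qualification attained during the programme-specific comparison favours the apprenticeship track throughout, but the pooled figures favour the classroom track. The question is whether to condition on qualification attained during the programme.
Stratifying would compare programmes among participants the programmes themselves sorted into qualification attained during the programme groups — a form of selection on an intermediate. The unconditioned pooled rates give the total causal effect.
The causal difference is the pooled difference: 0.427 − 0.594 = -0.167.

-0.17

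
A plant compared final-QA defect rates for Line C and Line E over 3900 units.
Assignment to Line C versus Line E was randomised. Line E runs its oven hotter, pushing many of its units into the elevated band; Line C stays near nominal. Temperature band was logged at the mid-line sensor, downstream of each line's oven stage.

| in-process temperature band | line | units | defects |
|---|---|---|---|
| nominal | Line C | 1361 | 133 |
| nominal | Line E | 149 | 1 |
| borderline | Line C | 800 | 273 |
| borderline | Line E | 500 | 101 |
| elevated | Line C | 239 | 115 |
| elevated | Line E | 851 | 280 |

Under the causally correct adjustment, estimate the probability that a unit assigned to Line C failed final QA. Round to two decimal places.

Stratifying would compare lines among units the lines themselves sorted into in-process temperature band groups — a form of selection on an intermediate. The unconditioned pooled rates give the total causal effect.
So P(outcome | do(Line C)) is just the pooled rate for Line C: 521/2400 = 0.217.

0.22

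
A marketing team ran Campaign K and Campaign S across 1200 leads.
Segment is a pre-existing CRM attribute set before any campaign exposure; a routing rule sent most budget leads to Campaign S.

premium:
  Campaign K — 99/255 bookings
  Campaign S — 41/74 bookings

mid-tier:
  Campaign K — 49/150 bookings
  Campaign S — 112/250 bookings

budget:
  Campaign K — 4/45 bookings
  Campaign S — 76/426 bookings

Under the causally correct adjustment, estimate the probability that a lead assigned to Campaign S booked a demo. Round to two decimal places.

0.37

Customer segment is set before the campaign has any effect — it is not caused by the campaign — and it independently drives the outcome. That makes it a confounder, so the causal comparison is within customer segment levels.
Standardising Campaign S to the population customer segment mix: 0.274·41/74 + 0.333·112/250 + 0.393·76/426 = 0.371.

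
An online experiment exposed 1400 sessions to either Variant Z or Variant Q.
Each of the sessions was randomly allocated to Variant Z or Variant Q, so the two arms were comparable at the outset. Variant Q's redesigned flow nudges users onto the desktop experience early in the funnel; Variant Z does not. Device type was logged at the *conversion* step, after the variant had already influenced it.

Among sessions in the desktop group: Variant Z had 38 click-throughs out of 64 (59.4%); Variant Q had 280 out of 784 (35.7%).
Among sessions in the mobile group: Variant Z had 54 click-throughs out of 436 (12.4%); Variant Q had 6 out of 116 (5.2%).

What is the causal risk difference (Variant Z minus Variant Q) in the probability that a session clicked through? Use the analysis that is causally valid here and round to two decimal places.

-0.13

Variant Z is higher inside every device type stratum but Variant Q is higher in aggregate. Whether to stratify depends on how device type relates to the variant.
Because the variant influences device type, device type is a post-treatment mediator, not a confounder. Stratifying on it would bias the estimate; the causal effect is the crude pooled difference.
The causal difference is the pooled difference: 0.184 − 0.318 = -0.134.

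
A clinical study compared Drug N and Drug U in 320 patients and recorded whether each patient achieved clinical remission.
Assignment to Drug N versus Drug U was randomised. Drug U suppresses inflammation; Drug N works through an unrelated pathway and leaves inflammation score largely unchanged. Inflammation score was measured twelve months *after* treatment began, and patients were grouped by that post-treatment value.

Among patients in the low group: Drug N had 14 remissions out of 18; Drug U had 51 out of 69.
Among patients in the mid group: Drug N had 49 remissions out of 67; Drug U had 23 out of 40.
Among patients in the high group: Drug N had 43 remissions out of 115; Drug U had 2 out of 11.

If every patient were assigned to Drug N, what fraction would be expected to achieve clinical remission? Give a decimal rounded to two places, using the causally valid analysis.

0.53

Inflammation score is recorded after the drug and is itself shifted by it — it sits on the causal path from drug to outcome. Conditioning on a mediator would strip out part of the effect we want; the pooled comparison gives the total causal effect.
So P(outcome | do(Drug N)) is just the pooled rate for Drug N: 106/200 = 0.530.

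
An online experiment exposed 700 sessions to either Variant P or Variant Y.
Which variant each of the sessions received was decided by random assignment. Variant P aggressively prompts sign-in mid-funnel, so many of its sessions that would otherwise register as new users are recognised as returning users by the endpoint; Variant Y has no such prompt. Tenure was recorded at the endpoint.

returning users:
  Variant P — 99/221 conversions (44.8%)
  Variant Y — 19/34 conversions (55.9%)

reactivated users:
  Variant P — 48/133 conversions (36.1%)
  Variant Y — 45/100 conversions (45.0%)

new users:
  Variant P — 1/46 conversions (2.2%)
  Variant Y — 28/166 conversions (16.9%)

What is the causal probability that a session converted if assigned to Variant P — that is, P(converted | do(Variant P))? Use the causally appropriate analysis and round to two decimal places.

0.37

Stratifying would compare variants among sessions the variants themselves sorted into user tenure groups — a form of selection on an intermediate. The unconditioned pooled rates give the total causal effect.
So P(outcome | do(Variant P)) is just the pooled rate for Variant P: 148/400 = 0.370.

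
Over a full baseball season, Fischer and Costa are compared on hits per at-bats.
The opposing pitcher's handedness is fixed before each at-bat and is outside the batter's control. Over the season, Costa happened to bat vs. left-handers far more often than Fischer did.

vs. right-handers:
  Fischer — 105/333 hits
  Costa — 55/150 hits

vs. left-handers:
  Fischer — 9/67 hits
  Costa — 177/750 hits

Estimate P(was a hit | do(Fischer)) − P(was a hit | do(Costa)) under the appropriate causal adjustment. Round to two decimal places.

Here pitcher handedness is a common cause — it drives both which player a case falls under and the outcome. The crude comparison mixes populations; the stratum-specific rates are the causally relevant ones.
Adjusting over the population distribution of pitcher handedness: 0.372·(0.315−0.367) + 0.628·(0.134−0.236) = -0.083.

-0.08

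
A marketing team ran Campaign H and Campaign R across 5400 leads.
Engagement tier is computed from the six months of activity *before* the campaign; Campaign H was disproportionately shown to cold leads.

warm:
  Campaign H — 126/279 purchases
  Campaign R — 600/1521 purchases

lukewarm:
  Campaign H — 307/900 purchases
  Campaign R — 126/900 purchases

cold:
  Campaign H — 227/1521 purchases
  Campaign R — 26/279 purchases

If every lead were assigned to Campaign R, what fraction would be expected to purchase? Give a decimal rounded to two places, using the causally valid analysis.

The engagement tier-specific comparison favours Campaign H throughout, but the pooled figures favour Campaign R. The question is whether to condition on engagement tier.
Engagement tier differs across campaigns for reasons unrelated to any effect of the campaign itself, and it separately predicts the outcome — a classic confounder. We must compare within engagement tier levels.
Standardising Campaign R to the population engagement tier mix: 0.333·600/1521 + 0.333·126/900 + 0.333·26/279 = 0.209.

0.21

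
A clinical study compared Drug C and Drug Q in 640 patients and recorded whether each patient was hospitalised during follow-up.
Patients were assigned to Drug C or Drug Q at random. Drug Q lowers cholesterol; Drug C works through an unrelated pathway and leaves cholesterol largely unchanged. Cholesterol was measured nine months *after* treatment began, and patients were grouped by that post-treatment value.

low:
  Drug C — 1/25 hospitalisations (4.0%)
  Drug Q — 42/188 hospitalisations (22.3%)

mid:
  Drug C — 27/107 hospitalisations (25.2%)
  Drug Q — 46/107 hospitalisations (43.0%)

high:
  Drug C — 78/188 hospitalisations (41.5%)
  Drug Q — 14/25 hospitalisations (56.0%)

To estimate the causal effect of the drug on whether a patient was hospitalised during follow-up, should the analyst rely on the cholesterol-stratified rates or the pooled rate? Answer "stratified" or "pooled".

pooled

Cholesterol here is a post-treatment variable shaped by the drug; conditioning on it would introduce bias rather than remove it. The overall comparison is the causal one.
Pooled: Drug C 33.1% vs Drug Q 31.9%; Drug Q is lower overall.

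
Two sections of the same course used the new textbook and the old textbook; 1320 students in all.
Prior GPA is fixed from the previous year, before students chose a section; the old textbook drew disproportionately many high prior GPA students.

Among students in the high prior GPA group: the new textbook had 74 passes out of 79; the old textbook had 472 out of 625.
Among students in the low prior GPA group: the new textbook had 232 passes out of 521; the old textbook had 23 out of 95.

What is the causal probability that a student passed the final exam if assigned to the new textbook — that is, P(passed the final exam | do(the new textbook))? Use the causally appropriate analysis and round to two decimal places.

0.71

The imbalance in prior GPA band arose from how students were allocated, not from anything the teaching method did; and prior GPA band independently affects the outcome. The pooled gap is confounded — condition on prior GPA band.
Standardising the new textbook to the population prior GPA band mix: 0.533·74/79 + 0.467·232/521 = 0.707.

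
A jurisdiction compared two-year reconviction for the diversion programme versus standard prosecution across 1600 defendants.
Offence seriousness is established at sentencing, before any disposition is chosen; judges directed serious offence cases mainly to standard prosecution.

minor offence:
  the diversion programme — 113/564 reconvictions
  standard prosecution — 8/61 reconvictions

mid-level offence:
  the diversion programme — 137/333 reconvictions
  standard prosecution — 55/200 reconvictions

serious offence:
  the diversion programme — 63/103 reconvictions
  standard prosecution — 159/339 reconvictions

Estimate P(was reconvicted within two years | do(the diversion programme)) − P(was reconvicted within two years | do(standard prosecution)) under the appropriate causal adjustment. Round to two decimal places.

Here offence seriousness is a common cause — it drives both which disposition a case falls under and the outcome. The crude comparison mixes populations; the stratum-specific rates are the causally relevant ones.
Adjusting over the population distribution of offence seriousness: 0.391·(0.200−0.131) + 0.333·(0.411−0.275) + 0.276·(0.612−0.469) = +0.112.

+0.11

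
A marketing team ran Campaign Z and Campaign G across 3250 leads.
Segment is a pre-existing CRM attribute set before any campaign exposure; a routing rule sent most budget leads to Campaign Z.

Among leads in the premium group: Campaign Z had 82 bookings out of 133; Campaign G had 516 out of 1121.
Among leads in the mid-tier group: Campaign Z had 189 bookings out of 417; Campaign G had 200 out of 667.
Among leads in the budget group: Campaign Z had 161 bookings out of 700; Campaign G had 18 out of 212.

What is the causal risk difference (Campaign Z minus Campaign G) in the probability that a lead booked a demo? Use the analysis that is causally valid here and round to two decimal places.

+0.15

Campaign Z is higher inside every customer segment stratum but Campaign G is higher in aggregate. Whether to stratify depends on how customer segment relates to the campaign.
Nothing the campaign does changes customer segment; the imbalance is an allocation artefact. With customer segment also predicting the outcome, the pooled figure is confounded, and the within-stratum comparison is the causal one.
Adjusting over the population distribution of customer segment: 0.386·(0.617−0.460) + 0.334·(0.453−0.300) + 0.281·(0.230−0.085) = +0.152.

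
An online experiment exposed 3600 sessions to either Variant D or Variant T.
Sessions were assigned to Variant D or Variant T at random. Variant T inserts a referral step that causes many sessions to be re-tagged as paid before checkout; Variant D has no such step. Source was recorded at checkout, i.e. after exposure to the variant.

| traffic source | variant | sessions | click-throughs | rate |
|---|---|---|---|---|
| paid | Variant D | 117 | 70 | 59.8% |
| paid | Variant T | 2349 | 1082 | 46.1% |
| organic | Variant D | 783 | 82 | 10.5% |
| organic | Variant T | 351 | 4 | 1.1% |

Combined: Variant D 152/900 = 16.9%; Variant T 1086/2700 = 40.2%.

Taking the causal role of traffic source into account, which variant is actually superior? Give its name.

Traffic source is recorded after the variant and is itself shifted by it — it sits on the causal path from variant to outcome. Conditioning on a mediator would strip out part of the effect we want; the pooled comparison gives the total causal effect.
Pooled: Variant D 16.9% vs Variant T 40.2%; Variant T is higher overall.

Variant T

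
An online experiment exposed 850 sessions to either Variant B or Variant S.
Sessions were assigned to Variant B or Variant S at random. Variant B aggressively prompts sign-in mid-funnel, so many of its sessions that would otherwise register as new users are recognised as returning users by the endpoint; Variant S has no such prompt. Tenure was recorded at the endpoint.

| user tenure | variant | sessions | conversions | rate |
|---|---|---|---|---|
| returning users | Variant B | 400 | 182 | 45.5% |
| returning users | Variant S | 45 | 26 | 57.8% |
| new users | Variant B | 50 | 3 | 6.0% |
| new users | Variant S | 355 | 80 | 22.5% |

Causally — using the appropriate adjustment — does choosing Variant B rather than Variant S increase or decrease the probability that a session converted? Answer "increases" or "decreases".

The distribution of user tenure is itself part of what the variant does — it is an intermediate outcome. Holding it fixed would remove that part of the effect; the total effect is the pooled difference.
Pooled: Variant B 41.1% vs Variant S 26.5%; Variant B is higher overall.

increases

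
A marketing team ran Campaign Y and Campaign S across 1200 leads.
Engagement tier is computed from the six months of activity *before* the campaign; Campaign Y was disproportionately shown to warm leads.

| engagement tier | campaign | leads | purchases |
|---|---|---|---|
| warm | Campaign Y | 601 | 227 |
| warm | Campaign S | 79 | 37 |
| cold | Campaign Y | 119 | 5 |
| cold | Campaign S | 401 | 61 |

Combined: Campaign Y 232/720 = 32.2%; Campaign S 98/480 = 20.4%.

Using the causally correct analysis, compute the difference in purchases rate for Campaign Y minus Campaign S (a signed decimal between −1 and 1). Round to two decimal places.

-0.10

Within every engagement tier level Campaign S has the higher rate, yet pooled Campaign Y does — Simpson's reversal.
Here engagement tier is a common cause — it drives both which campaign a case falls under and the outcome. The crude comparison mixes populations; the stratum-specific rates are the causally relevant ones.
Adjusting over the population distribution of engagement tier: 0.567·(0.378−0.468) + 0.433·(0.042−0.152) = -0.099.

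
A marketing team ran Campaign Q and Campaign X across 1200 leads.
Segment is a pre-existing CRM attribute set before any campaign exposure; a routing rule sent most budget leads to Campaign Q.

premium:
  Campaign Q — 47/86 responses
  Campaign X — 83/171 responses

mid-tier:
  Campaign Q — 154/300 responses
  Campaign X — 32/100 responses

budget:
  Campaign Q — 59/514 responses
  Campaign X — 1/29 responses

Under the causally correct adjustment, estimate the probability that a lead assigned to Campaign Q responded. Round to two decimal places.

0.34

The customer segment-specific comparison favours Campaign Q throughout, but the pooled figures favour Campaign X. The question is whether to condition on customer segment.
Customer segment satisfies the back-door criterion: it is not a descendant of the campaign, and it blocks the spurious path from campaign to outcome. Adjusting for it (i.e., using the within-customer segment rates) gives the causal effect.
Standardising Campaign Q to the population customer segment mix: 0.214·47/86 + 0.333·154/300 + 0.453·59/514 = 0.340.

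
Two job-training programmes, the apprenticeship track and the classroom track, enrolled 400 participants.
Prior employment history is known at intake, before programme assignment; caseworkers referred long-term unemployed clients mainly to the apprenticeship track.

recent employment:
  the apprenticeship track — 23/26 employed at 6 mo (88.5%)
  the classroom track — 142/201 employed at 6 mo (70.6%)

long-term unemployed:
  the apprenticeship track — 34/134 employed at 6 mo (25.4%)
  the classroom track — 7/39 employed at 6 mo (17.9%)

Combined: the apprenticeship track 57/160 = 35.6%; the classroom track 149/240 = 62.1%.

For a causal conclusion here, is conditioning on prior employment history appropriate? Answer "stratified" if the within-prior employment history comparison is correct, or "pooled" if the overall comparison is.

stratified

Prior employment history satisfies the back-door criterion: it is not a descendant of the programme, and it blocks the spurious path from programme to outcome. Adjusting for it (i.e., using the within-prior employment history rates) gives the causal effect.
Within each level — recent employment: 88.5% vs 70.6%; long-term unemployed: 25.4% vs 17.9% — the apprenticeship track is higher every time.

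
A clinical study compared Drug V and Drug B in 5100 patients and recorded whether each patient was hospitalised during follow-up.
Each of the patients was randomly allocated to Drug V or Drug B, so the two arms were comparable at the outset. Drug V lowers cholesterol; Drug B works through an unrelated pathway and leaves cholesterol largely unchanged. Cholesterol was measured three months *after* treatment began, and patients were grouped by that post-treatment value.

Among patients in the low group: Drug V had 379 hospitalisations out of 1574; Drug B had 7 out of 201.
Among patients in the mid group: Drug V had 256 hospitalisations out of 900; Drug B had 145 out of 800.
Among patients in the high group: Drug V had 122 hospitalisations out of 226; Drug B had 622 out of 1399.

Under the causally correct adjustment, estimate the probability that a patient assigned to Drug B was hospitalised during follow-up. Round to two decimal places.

0.32

Cholesterol is downstream of the drug. One should not condition on a consequence of treatment, so the overall rates are the right comparison.
So P(outcome | do(Drug B)) is just the pooled rate for Drug B: 774/2400 = 0.323.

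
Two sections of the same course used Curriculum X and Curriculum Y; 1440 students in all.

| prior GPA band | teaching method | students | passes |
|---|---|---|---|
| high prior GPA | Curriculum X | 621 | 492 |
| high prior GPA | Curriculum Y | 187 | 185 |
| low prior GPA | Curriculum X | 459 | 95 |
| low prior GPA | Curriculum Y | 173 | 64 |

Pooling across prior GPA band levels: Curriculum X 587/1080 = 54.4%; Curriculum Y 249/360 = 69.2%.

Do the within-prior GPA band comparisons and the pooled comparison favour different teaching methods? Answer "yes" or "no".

Within each prior GPA band level (high prior GPA 79.2% vs 98.9%; low prior GPA 20.7% vs 37.0%), Curriculum Y has the higher rate every time. Pooled: 54.4% vs 69.2% — Curriculum Y has the higher rate overall. They agree.

no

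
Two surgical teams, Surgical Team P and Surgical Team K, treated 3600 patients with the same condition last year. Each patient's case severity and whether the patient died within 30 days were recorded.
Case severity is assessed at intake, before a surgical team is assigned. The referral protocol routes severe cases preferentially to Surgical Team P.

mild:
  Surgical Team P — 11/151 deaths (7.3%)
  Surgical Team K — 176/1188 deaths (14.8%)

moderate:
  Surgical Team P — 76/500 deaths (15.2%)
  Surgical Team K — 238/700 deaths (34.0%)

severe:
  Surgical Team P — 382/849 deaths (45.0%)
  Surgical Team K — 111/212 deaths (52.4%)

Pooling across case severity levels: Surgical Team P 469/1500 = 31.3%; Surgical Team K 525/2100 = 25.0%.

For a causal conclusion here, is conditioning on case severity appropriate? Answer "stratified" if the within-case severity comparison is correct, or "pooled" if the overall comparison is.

stratified

The case severity-specific comparison favours Surgical Team P throughout, but the pooled figures favour Surgical Team K. The question is whether to condition on case severity.
Nothing the surgical team does changes case severity; the imbalance is an allocation artefact. With case severity also predicting the outcome, the pooled figure is confounded, and the within-stratum comparison is the causal one.
Within each level — mild: 7.3% vs 14.8%; moderate: 15.2% vs 34.0%; severe: 45.0% vs 52.4% — Surgical Team P is lower every time.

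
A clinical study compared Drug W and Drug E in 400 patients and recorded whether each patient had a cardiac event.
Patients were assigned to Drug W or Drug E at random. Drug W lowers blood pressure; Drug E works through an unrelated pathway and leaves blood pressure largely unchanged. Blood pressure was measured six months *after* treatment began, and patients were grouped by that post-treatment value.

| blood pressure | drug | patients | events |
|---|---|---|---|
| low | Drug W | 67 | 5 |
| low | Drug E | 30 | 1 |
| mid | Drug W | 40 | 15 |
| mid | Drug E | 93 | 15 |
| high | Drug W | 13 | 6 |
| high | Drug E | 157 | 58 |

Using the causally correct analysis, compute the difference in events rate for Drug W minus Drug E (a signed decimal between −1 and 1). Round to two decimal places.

-0.05

Blood pressure is recorded after the drug and is itself shifted by it — it sits on the causal path from drug to outcome. Conditioning on a mediator would strip out part of the effect we want; the pooled comparison gives the total causal effect.
The causal difference is the pooled difference: 0.217 − 0.264 = -0.048.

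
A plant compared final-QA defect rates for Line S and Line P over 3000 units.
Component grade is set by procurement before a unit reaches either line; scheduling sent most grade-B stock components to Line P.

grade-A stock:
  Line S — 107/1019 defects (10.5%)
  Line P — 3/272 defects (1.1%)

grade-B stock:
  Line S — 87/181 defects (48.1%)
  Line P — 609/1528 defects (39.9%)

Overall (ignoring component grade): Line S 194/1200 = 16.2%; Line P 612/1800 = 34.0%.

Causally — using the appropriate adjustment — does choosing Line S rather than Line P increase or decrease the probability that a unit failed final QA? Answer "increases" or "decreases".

increases

Component grade differs across lines for reasons unrelated to any effect of the line itself, and it separately predicts the outcome — a classic confounder. We must compare within component grade levels.
Within each level — grade-A stock: 10.5% vs 1.1%; grade-B stock: 48.1% vs 39.9% — Line P is lower every time.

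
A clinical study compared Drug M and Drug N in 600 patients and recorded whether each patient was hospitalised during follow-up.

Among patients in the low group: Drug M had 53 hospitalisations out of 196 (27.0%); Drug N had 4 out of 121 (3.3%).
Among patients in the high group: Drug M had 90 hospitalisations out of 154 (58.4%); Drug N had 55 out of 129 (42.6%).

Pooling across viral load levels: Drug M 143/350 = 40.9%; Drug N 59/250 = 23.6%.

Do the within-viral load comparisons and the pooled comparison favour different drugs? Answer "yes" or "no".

no

Within each viral load level (low 27.0% vs 3.3%; high 58.4% vs 42.6%), Drug N has the lower rate every time. Pooled: 40.9% vs 23.6% — Drug N has the lower rate overall. They agree.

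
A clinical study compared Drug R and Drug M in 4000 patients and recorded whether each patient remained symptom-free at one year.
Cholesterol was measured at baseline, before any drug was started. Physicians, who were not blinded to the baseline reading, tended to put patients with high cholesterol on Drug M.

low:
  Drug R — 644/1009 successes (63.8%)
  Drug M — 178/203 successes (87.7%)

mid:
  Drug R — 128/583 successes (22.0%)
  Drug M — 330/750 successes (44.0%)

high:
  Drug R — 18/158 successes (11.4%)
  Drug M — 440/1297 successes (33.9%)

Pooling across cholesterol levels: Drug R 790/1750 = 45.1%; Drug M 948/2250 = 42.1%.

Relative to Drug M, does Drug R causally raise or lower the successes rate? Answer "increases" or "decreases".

decreases

Since cholesterol is a pre-existing factor (not a product of the drug) and it affects the outcome on its own, it is a confounder. The stratified rates, not the pooled rate, identify the causal effect.
Within each level — low: 63.8% vs 87.7%; mid: 22.0% vs 44.0%; high: 11.4% vs 33.9% — Drug M is higher every time.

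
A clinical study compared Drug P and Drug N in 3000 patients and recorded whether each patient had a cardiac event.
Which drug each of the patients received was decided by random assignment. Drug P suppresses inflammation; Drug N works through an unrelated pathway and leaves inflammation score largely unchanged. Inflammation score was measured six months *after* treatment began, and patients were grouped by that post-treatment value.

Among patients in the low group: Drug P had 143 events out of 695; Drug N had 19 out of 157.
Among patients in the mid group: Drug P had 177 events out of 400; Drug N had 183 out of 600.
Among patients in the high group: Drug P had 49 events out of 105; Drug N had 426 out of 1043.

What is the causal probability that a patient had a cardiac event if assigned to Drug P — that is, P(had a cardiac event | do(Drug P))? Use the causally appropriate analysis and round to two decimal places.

Inflammation score lies on the pathway drug → inflammation score → outcome, so adjusting for it blocks the indirect effect. For the total causal effect of drug, use the unadjusted pooled rates.
So P(outcome | do(Drug P)) is just the pooled rate for Drug P: 369/1200 = 0.307.

0.31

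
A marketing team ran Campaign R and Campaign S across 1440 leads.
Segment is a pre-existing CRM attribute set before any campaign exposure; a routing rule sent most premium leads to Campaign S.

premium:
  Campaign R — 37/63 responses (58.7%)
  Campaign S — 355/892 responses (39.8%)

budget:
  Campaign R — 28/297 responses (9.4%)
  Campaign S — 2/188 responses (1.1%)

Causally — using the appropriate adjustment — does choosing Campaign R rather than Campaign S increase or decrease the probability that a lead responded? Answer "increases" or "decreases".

The imbalance in customer segment arose from how leads were allocated, not from anything the campaign did; and customer segment independently affects the outcome. The pooled gap is confounded — condition on customer segment.
Within each level — premium: 58.7% vs 39.8%; budget: 9.4% vs 1.1% — Campaign R is higher every time.

increases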